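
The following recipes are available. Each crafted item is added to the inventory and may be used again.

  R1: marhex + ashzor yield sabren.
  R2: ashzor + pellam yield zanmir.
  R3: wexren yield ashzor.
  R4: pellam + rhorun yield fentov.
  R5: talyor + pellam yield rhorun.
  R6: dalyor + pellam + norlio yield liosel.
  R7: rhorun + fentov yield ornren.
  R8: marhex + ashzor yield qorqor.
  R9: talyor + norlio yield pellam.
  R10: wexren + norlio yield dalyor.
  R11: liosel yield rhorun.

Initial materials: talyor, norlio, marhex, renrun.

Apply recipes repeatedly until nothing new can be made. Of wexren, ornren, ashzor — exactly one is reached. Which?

talyor + norlio → pellam (R9).
talyor + pellam → rhorun (R5).
pellam + rhorun → fentov (R4).
Using R7, rhorun and fentov make ornren.
ashzor would need wexren (R3), but wexren is never obtained. No rule produces wexren, and it is not given.

ornren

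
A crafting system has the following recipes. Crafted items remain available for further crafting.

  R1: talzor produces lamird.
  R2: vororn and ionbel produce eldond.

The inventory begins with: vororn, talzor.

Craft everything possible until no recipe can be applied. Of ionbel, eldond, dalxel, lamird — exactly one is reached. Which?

Using R1, talzor makes lamird.
No rule produces ionbel, and it is not given. eldond would need vororn and ionbel (R2), but ionbel is never obtained. No rule produces dalxel, and it is not given.

lamird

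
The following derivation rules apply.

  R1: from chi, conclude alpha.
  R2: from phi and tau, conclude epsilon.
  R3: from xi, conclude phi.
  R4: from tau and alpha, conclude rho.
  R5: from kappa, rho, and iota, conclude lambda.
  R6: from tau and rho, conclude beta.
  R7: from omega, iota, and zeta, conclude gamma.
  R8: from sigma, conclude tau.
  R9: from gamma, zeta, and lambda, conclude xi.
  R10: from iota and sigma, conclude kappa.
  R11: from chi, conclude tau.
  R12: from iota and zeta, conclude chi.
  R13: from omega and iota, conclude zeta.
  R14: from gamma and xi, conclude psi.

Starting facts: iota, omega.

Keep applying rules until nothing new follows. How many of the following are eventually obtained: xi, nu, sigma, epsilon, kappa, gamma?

1

From omega and iota, R13 gives zeta.
From omega, iota, and zeta, R7 gives gamma.
xi would need gamma, zeta, and lambda (R9), but lambda is never established.
No rule produces nu, and it is not given.
No rule produces sigma, and it is not given.
epsilon would need phi and tau (R2), but phi is never established.
kappa would need iota and sigma (R10), but sigma is never established.
gamma: reached.
Reached: gamma — 1 of the 6.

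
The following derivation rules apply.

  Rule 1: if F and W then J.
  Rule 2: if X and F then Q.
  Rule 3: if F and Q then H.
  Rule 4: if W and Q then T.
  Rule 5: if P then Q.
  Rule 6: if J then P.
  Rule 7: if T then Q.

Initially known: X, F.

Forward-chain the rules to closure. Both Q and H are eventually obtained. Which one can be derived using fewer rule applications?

Q: X and F hold, so Q follows (Rule 2). [1 rule application]
H: From X and F, Rule 2 gives Q. F and Q hold, so H follows (Rule 3). [2 rule applications]
Q needs fewer.

Q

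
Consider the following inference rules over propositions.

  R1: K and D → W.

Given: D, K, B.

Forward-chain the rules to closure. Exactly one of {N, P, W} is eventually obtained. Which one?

K and D hold, so W follows (R1).
No rule produces N, and it is not given. No rule produces P, and it is not given.

W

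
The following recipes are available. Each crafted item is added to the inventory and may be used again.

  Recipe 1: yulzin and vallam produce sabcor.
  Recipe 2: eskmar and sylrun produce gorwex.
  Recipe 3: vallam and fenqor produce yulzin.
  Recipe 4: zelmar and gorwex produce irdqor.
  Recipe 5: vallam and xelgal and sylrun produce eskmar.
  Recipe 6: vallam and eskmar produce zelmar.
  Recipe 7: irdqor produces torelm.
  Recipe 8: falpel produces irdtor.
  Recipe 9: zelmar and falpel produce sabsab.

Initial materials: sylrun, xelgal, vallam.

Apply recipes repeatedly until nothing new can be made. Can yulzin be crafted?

No

yulzin would need vallam and fenqor (Recipe 3), but fenqor is never obtained.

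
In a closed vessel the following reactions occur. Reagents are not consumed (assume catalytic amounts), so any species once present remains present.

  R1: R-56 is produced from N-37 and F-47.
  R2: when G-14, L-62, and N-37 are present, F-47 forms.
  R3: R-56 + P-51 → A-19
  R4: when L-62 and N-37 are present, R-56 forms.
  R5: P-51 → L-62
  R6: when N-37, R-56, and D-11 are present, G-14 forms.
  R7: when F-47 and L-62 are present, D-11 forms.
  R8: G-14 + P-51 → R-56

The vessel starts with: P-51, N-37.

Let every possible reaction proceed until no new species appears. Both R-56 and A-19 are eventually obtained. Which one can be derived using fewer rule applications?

R-56

R-56: P-51 present → L-62 forms (R5). L-62 and N-37 present → R-56 forms (R4). [2 rule applications]
A-19: P-51 present → L-62 forms (R5). L-62 and N-37 present → R-56 forms (R4). R-56 and P-51 present → A-19 forms (R3). [3 rule applications]
R-56 needs fewer.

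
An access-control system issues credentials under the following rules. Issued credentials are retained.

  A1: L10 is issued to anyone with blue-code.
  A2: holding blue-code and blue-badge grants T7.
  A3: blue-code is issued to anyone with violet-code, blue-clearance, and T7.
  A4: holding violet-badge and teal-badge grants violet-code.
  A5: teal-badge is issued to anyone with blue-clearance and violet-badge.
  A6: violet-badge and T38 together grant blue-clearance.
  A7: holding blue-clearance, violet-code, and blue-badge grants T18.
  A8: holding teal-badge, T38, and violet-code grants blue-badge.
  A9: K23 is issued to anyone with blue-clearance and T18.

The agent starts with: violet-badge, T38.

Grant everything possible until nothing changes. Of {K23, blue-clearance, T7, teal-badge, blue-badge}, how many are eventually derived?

4

Holding violet-badge and T38 grants blue-clearance (A6).
Holding blue-clearance and violet-badge grants teal-badge (A5).
Holding violet-badge and teal-badge grants violet-code (A4).
Holding teal-badge, T38, and violet-code grants blue-badge (A8).
Holding blue-clearance, violet-code, and blue-badge grants T18 (A7).
Holding blue-clearance and T18 grants K23 (A9).
K23: reached.
blue-clearance: reached.
T7 would need blue-code and blue-badge (A2), but blue-code is never granted.
teal-badge: reached.
blue-badge: reached.
Reached: K23, blue-clearance, teal-badge, and blue-badge — 4 of the 5.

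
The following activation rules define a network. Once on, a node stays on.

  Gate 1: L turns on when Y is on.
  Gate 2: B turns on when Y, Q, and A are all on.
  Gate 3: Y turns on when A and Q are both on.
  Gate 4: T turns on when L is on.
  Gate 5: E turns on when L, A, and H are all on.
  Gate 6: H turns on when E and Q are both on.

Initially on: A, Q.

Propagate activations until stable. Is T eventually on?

Gate 3: A and Q on → Y on.
Gate 1: Y on → L on.
Gate 4: L on → T on.

Yes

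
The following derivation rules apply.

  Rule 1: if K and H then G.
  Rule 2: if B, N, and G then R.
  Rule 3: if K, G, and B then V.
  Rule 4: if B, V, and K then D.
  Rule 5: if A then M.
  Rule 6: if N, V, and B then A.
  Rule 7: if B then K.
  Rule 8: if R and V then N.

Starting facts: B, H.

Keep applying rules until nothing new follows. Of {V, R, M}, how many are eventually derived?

1

B holds, so K follows (Rule 7).
From K and H, Rule 1 gives G.
From K, G, and B, Rule 3 gives V.
V: reached.
R would need B, N, and G (Rule 2), but N is never established.
M would need A (Rule 5), but A is never established.
Reached: V — 1 of the 3.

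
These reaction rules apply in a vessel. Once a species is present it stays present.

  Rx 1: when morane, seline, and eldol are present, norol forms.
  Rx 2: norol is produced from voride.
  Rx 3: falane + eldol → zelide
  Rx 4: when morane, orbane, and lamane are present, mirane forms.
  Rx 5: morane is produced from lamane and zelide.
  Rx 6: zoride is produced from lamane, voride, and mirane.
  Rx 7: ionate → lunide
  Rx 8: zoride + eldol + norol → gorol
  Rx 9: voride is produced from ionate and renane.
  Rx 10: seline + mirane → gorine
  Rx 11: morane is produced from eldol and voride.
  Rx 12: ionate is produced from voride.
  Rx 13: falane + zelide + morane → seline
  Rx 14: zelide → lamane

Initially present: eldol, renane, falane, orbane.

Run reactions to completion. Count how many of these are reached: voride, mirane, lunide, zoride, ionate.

1

falane and eldol present → zelide forms (Rx 3).
zelide present → lamane forms (Rx 14).
lamane and zelide present → morane forms (Rx 5).
morane, orbane, and lamane present → mirane forms (Rx 4).
voride would need ionate and renane (Rx 9), but ionate never forms.
mirane: reached.
lunide would need ionate (Rx 7), but ionate never forms.
zoride would need lamane, voride, and mirane (Rx 6), but voride never forms.
ionate would need voride (Rx 12), but voride never forms.
Reached: mirane — 1 of the 5.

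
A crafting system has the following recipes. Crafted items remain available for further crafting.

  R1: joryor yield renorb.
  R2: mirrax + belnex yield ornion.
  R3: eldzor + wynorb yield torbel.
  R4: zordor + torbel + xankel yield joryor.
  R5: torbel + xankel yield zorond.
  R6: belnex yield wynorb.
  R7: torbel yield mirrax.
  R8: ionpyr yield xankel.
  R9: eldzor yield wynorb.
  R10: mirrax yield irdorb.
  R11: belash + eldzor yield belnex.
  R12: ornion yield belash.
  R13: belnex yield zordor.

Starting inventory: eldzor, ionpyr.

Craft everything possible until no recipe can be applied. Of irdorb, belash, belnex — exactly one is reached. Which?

Using R9, eldzor makes wynorb.
Using R3, eldzor and wynorb make torbel.
torbel → mirrax (R7).
Using R10, mirrax makes irdorb.
belash would need ornion (R12), but ornion is never obtained. belnex would need belash and eldzor (R11), but belash is never obtained.

irdorb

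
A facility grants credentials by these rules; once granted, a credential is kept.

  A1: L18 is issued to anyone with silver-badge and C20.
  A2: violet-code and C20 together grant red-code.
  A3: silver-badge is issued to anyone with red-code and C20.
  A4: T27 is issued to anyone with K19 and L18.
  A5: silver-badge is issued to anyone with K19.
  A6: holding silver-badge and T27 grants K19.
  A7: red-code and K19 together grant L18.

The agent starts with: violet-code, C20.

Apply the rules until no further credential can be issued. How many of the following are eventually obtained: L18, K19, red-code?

Holding violet-code and C20 grants red-code (A2).
Holding red-code and C20 grants silver-badge (A3).
Holding silver-badge and C20 grants L18 (A1).
L18: reached.
K19 would need silver-badge and T27 (A6), but T27 is never granted.
red-code: reached.
Reached: L18 and red-code — 2 of the 3.

2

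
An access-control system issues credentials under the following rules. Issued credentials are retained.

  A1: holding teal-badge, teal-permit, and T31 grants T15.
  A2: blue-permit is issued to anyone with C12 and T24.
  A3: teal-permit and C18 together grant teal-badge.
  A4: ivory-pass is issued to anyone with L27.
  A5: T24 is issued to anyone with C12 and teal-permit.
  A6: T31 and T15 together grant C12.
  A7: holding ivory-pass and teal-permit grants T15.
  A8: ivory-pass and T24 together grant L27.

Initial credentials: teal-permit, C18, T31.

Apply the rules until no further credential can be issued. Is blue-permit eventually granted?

Yes

Holding teal-permit and C18 grants teal-badge (A3).
Holding teal-badge, teal-permit, and T31 grants T15 (A1).
Holding T31 and T15 grants C12 (A6).
Holding C12 and teal-permit grants T24 (A5).
Holding C12 and T24 grants blue-permit (A2).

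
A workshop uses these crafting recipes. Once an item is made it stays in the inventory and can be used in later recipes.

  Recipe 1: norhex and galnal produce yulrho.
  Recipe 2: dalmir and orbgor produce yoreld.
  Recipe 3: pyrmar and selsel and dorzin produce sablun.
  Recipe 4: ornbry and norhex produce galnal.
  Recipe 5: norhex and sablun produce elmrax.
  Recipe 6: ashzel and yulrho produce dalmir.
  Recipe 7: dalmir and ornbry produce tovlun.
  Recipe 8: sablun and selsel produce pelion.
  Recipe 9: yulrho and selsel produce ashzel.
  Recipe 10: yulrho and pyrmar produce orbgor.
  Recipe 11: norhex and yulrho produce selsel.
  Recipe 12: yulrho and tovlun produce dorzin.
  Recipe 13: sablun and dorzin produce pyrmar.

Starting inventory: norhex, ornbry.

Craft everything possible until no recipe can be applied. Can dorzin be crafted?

Yes

ornbry and norhex → galnal (Recipe 4).
norhex and galnal → yulrho (Recipe 1).
norhex and yulrho → selsel (Recipe 11).
yulrho and selsel → ashzel (Recipe 9).
ashzel and yulrho → dalmir (Recipe 6).
dalmir and ornbry → tovlun (Recipe 7).
yulrho and tovlun → dorzin (Recipe 12).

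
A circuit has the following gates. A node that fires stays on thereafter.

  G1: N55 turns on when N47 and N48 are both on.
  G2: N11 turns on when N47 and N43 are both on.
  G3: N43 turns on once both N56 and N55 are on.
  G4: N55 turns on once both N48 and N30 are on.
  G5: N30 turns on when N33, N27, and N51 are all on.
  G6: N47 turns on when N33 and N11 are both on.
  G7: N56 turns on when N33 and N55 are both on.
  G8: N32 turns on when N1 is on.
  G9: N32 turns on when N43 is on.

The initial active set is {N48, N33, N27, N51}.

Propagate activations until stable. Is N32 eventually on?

Yes

N33, N27, and N51 are on, so N30 turns on (G5).
G4: N48 and N30 on → N55 on.
N33 and N55 are on, so N56 turns on (G7).
N56 and N55 are on, so N43 turns on (G3).
G9: N43 on → N32 on.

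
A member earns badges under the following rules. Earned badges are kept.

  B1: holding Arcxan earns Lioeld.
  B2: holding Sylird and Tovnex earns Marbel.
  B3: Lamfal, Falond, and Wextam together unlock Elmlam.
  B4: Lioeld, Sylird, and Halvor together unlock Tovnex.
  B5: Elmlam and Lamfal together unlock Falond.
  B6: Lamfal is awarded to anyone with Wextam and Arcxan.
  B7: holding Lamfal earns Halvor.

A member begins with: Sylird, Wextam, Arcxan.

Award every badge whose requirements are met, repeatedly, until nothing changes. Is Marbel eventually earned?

Yes

With Arcxan, Lioeld is earned (B1).
With Wextam and Arcxan, Lamfal is earned (B6).
With Lamfal, Halvor is earned (B7).
With Lioeld, Sylird, and Halvor, Tovnex is earned (B4).
With Sylird and Tovnex, Marbel is earned (B2).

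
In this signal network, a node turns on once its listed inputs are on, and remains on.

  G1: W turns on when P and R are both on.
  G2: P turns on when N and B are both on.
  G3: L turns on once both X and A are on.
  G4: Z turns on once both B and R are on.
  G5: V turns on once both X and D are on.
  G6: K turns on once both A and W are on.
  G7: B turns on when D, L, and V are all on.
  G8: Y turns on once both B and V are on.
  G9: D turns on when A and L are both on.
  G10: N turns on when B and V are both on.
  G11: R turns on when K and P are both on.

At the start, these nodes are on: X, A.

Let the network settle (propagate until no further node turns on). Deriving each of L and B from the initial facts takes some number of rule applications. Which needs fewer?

L: X and A are on, so L turns on (G3). [1 rule application]
B: X and A are on, so L turns on (G3). A and L are on, so D turns on (G9). X and D are on, so V turns on (G5). D, L, and V are on, so B turns on (G7). [4 rule applications]
L needs fewer.

L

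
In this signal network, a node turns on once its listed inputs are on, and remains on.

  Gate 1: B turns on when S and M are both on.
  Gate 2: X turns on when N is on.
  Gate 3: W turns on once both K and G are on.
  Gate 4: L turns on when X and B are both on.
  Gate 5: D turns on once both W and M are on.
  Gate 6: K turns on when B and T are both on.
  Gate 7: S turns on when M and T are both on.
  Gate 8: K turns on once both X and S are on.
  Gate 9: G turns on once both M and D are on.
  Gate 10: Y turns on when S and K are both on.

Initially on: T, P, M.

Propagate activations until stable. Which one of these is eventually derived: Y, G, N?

Y

Gate 7: M and T on → S on.
Gate 1: S and M on → B on.
B and T are on, so K turns on (Gate 6).
Gate 10: S and K on → Y on.
No rule produces N, and it is not given. G would need M and D (Gate 9), but D never turns on.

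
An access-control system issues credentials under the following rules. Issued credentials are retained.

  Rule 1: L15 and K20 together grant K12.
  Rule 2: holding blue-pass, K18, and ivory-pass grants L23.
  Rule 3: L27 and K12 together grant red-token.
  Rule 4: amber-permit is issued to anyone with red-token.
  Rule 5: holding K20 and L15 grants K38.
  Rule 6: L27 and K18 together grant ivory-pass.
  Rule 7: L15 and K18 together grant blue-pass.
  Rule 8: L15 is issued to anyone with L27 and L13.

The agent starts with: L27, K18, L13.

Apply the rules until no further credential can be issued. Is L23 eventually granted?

Holding L27 and K18 grants ivory-pass (Rule 6).
Holding L27 and L13 grants L15 (Rule 8).
Holding L15 and K18 grants blue-pass (Rule 7).
Holding blue-pass, K18, and ivory-pass grants L23 (Rule 2).

Yes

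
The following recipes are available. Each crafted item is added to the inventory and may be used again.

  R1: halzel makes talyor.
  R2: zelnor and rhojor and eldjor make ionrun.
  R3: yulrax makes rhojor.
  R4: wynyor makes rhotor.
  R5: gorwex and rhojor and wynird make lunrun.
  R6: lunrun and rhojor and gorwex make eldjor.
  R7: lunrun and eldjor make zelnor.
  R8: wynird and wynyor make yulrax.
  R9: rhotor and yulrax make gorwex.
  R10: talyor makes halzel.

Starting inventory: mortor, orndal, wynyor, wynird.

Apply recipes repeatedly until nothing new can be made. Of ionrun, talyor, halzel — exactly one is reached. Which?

ionrun

wynyor → rhotor (R4).
wynird and wynyor → yulrax (R8).
yulrax → rhojor (R3).
Using R9, rhotor and yulrax make gorwex.
gorwex and rhojor and wynird → lunrun (R5).
Using R6, lunrun, rhojor, and gorwex make eldjor.
lunrun and eldjor → zelnor (R7).
Using R2, zelnor, rhojor, and eldjor make ionrun.
halzel would need talyor (R10), but talyor is never obtained. talyor would need halzel (R1), but halzel is never obtained.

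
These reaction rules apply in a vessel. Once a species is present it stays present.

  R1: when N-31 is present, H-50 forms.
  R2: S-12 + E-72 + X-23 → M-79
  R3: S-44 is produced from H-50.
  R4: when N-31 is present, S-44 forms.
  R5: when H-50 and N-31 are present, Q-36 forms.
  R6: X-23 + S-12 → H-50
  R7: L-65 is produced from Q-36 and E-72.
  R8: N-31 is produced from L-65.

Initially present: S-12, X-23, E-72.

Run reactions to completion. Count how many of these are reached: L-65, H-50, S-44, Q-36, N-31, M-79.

3

S-12, E-72, and X-23 present → M-79 forms (R2).
X-23 and S-12 present → H-50 forms (R6).
H-50 present → S-44 forms (R3).
L-65 would need Q-36 and E-72 (R7), but Q-36 never forms.
H-50: reached.
S-44: reached.
Q-36 would need H-50 and N-31 (R5), but N-31 never forms.
N-31 would need L-65 (R8), but L-65 never forms.
M-79: reached.
Reached: H-50, S-44, and M-79 — 3 of the 6.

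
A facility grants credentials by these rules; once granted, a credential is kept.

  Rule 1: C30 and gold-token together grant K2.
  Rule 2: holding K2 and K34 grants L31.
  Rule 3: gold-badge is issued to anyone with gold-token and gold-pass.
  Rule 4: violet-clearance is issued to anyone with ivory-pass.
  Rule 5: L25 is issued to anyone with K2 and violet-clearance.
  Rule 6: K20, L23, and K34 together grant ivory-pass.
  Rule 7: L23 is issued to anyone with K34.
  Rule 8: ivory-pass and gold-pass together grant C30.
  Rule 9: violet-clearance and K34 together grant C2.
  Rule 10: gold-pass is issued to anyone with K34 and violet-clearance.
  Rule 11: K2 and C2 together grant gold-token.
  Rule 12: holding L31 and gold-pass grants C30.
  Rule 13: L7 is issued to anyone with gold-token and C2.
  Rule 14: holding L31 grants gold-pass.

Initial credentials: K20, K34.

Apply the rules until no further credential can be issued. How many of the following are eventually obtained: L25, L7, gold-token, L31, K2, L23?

Holding K34 grants L23 (Rule 7).
L25 would need K2 and violet-clearance (Rule 5), but K2 is never granted.
L7 would need gold-token and C2 (Rule 13), but gold-token is never granted.
gold-token would need K2 and C2 (Rule 11), but K2 is never granted.
L31 would need K2 and K34 (Rule 2), but K2 is never granted.
K2 would need C30 and gold-token (Rule 1), but gold-token is never granted.
L23: reached.
Reached: L23 — 1 of the 6.

1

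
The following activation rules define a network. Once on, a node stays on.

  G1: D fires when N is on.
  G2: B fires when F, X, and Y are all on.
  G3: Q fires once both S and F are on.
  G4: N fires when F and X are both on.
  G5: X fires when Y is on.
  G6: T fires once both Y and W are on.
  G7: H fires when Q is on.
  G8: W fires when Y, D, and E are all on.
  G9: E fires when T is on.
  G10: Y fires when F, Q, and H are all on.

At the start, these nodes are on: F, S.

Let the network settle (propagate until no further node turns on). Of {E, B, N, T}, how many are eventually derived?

2

S and F are on, so Q fires (G3).
Q is on, so H fires (G7).
G10: F, Q, and H on → Y on.
G5: Y on → X on.
F, X, and Y are on, so B fires (G2).
G4: F and X on → N on.
E would need T (G9), but T never turns on.
B: reached.
N: reached.
T would need Y and W (G6), but W never turns on.
Reached: B and N — 2 of the 4.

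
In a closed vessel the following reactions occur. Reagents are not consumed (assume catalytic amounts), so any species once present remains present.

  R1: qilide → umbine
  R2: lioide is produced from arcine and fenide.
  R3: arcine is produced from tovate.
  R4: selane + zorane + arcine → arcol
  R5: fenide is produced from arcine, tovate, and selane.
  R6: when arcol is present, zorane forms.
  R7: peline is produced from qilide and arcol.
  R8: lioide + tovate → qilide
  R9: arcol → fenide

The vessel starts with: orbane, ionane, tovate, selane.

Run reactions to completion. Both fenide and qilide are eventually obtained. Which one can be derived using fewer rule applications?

fenide

fenide: tovate present → arcine forms (R3). arcine, tovate, and selane present → fenide forms (R5). [2 rule applications]
qilide: tovate present → arcine forms (R3). arcine, tovate, and selane present → fenide forms (R5). arcine and fenide present → lioide forms (R2). lioide and tovate present → qilide forms (R8). [4 rule applications]
fenide needs fewer.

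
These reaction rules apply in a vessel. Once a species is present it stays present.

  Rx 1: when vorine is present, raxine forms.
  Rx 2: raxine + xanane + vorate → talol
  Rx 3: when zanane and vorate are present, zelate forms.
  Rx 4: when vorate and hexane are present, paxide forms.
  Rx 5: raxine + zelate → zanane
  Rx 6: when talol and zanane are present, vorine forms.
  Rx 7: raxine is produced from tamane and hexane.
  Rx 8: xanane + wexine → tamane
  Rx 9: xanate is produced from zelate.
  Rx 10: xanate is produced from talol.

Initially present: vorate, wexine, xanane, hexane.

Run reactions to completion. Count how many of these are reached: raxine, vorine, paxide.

xanane and wexine present → tamane forms (Rx 8).
vorate and hexane present → paxide forms (Rx 4).
tamane and hexane present → raxine forms (Rx 7).
raxine: reached.
vorine would need talol and zanane (Rx 6), but zanane never forms.
paxide: reached.
Reached: raxine and paxide — 2 of the 3.

2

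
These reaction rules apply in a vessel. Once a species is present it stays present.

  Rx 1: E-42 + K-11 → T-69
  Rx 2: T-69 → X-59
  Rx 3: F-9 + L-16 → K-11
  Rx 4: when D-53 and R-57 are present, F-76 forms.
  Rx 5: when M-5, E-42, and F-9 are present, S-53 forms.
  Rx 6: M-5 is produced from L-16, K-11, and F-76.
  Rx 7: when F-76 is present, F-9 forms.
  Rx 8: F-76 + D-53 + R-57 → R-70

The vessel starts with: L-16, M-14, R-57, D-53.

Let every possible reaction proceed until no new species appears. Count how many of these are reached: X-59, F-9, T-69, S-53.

D-53 and R-57 present → F-76 forms (Rx 4).
F-76 present → F-9 forms (Rx 7).
X-59 would need T-69 (Rx 2), but T-69 never forms.
F-9: reached.
T-69 would need E-42 and K-11 (Rx 1), but E-42 never forms.
S-53 would need M-5, E-42, and F-9 (Rx 5), but E-42 never forms.
Reached: F-9 — 1 of the 4.

1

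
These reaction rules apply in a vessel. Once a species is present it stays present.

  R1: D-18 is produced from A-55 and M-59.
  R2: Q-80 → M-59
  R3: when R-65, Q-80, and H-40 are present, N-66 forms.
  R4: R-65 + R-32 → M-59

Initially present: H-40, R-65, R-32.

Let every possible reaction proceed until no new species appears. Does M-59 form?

R-65 and R-32 present → M-59 forms (R4).

Yes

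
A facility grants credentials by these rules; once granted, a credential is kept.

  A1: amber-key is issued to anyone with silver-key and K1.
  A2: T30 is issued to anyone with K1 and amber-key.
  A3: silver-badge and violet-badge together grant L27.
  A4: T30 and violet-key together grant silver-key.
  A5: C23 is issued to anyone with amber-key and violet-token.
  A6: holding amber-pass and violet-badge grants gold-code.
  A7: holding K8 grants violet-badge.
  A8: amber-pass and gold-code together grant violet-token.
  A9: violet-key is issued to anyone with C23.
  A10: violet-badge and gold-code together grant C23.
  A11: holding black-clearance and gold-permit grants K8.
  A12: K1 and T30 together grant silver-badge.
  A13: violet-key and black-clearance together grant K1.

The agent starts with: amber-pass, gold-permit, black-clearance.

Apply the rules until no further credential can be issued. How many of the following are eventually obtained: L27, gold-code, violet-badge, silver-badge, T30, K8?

Holding black-clearance and gold-permit grants K8 (A11).
Holding K8 grants violet-badge (A7).
Holding amber-pass and violet-badge grants gold-code (A6).
L27 would need silver-badge and violet-badge (A3), but silver-badge is never granted.
gold-code: reached.
violet-badge: reached.
silver-badge would need K1 and T30 (A12), but T30 is never granted.
T30 would need K1 and amber-key (A2), but amber-key is never granted.
K8: reached.
Reached: gold-code, violet-badge, and K8 — 3 of the 6.

3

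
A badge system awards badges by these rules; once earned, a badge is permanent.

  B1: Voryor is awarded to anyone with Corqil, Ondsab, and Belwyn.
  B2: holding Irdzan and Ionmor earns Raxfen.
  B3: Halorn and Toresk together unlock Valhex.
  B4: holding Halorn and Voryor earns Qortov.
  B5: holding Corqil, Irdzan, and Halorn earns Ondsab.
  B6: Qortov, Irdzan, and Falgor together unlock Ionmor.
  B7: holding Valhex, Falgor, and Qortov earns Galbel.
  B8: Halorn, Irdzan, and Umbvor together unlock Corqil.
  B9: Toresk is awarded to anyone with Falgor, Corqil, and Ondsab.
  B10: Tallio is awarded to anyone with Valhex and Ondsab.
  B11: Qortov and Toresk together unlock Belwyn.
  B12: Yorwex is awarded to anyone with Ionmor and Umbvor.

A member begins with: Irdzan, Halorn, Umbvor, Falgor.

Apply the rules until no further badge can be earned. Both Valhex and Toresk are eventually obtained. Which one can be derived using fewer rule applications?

Toresk

Toresk: With Halorn, Irdzan, and Umbvor, Corqil is earned (B8). With Corqil, Irdzan, and Halorn, Ondsab is earned (B5). With Falgor, Corqil, and Ondsab, Toresk is earned (B9). [3 rule applications]
Valhex: With Halorn, Irdzan, and Umbvor, Corqil is earned (B8). With Corqil, Irdzan, and Halorn, Ondsab is earned (B5). With Falgor, Corqil, and Ondsab, Toresk is earned (B9). With Halorn and Toresk, Valhex is earned (B3). [4 rule applications]
Toresk needs fewer.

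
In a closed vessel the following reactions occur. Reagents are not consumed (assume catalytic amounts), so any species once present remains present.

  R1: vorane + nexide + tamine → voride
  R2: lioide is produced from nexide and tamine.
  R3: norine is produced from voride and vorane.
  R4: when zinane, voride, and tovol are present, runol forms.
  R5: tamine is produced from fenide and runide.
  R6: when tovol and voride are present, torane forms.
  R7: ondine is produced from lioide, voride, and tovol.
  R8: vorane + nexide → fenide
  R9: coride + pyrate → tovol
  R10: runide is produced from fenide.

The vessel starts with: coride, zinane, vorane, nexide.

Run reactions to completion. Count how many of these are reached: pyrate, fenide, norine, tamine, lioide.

vorane and nexide present → fenide forms (R8).
fenide present → runide forms (R10).
fenide and runide present → tamine forms (R5).
nexide and tamine present → lioide forms (R2).
vorane, nexide, and tamine present → voride forms (R1).
voride and vorane present → norine forms (R3).
No rule produces pyrate, and it is not given.
fenide: reached.
norine: reached.
tamine: reached.
lioide: reached.
Reached: fenide, norine, tamine, and lioide — 4 of the 5.

4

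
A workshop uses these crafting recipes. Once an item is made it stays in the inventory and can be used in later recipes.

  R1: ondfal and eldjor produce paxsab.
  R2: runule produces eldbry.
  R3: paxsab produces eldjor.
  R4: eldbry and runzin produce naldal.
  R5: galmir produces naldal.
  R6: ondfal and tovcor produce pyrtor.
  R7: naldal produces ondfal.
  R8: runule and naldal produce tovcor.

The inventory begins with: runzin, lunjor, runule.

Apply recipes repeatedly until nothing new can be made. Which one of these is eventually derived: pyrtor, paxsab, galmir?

Using R2, runule makes eldbry.
eldbry and runzin → naldal (R4).
Using R7, naldal makes ondfal.
Using R8, runule and naldal make tovcor.
ondfal and tovcor → pyrtor (R6).
paxsab would need ondfal and eldjor (R1), but eldjor is never obtained. No rule produces galmir, and it is not given.

pyrtor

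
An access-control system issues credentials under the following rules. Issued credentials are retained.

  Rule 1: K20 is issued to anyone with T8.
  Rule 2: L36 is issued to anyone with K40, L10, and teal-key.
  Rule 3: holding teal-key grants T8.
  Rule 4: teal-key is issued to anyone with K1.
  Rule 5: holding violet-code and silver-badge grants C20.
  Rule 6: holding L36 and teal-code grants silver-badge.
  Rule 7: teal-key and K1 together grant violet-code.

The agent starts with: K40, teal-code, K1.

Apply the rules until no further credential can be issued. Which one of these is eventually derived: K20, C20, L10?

K20

Holding K1 grants teal-key (Rule 4).
Holding teal-key grants T8 (Rule 3).
Holding T8 grants K20 (Rule 1).
No rule produces L10, and it is not given. C20 would need violet-code and silver-badge (Rule 5), but silver-badge is never granted.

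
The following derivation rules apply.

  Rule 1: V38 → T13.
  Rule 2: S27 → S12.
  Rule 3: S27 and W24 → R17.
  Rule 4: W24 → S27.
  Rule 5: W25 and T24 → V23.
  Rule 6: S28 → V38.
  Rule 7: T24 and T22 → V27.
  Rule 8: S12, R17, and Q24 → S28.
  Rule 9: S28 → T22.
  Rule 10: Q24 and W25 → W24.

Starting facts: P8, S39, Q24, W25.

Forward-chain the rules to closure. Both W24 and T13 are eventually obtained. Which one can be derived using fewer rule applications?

W24

W24: From Q24 and W25, Rule 10 gives W24. [1 rule application]
T13: Q24 and W25 hold, so W24 follows (Rule 10). W24 holds, so S27 follows (Rule 4). S27 and W24 hold, so R17 follows (Rule 3). S27 holds, so S12 follows (Rule 2). From S12, R17, and Q24, Rule 8 gives S28. From S28, Rule 6 gives V38. From V38, Rule 1 gives T13. [7 rule applications]
W24 needs fewer.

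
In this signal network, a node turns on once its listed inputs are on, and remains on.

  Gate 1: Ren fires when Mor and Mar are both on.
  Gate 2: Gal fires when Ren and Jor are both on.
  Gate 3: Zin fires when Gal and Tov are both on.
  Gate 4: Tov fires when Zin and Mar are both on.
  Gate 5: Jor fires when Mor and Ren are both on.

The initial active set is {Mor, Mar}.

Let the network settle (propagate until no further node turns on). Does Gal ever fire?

Mor and Mar are on, so Ren fires (Gate 1).
Gate 5: Mor and Ren on → Jor on.
Gate 2: Ren and Jor on → Gal on.

Yes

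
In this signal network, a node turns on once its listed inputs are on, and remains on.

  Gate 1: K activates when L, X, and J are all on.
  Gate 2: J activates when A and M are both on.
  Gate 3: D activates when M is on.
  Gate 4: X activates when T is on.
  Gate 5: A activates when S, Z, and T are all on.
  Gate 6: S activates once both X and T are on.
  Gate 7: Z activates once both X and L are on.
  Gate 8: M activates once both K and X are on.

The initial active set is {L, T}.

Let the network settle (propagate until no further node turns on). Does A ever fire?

Gate 4: T on → X on.
Gate 6: X and T on → S on.
X and L are on, so Z activates (Gate 7).
Gate 5: S, Z, and T on → A on.

Yes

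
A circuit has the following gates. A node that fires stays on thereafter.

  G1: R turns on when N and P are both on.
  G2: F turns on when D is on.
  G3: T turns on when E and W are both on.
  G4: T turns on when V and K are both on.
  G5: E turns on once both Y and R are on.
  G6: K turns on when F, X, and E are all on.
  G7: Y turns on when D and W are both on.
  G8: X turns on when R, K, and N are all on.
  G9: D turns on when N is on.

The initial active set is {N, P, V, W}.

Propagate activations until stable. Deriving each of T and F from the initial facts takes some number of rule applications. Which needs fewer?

F

F: N is on, so D turns on (G9). D is on, so F turns on (G2). [2 rule applications]
T: N and P are on, so R turns on (G1). G9: N on → D on. D and W are on, so Y turns on (G7). G5: Y and R on → E on. G3: E and W on → T on. [5 rule applications]
F needs fewer.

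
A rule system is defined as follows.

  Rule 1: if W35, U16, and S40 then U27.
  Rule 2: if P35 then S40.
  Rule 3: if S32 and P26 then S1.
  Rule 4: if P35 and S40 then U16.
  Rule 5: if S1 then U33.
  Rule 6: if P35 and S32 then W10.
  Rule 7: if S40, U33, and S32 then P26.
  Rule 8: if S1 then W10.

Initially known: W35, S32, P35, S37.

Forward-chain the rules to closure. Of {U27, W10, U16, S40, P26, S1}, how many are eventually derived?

P35 and S32 hold, so W10 follows (Rule 6).
From P35, Rule 2 gives S40.
P35 and S40 hold, so U16 follows (Rule 4).
From W35, U16, and S40, Rule 1 gives U27.
U27: reached.
W10: reached.
U16: reached.
S40: reached.
P26 would need S40, U33, and S32 (Rule 7), but U33 is never established.
S1 would need S32 and P26 (Rule 3), but P26 is never established.
Reached: U27, W10, U16, and S40 — 4 of the 6.

4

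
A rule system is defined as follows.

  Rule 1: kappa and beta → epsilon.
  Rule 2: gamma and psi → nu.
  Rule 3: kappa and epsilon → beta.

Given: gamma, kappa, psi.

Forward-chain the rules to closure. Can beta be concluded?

beta would need kappa and epsilon (Rule 3), but epsilon is never established.

No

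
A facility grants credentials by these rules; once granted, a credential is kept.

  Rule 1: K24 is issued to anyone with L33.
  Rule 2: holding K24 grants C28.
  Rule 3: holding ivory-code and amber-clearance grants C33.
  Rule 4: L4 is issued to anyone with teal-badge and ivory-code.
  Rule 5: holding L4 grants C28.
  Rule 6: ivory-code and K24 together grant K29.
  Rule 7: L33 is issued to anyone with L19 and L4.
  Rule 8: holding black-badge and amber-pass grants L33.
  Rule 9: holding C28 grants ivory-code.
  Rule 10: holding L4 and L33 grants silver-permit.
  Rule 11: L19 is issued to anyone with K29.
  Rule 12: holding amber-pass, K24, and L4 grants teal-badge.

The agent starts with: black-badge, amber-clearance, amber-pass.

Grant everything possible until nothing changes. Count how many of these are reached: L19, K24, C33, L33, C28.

Holding black-badge and amber-pass grants L33 (Rule 8).
Holding L33 grants K24 (Rule 1).
Holding K24 grants C28 (Rule 2).
Holding C28 grants ivory-code (Rule 9).
Holding ivory-code and K24 grants K29 (Rule 6).
Holding ivory-code and amber-clearance grants C33 (Rule 3).
Holding K29 grants L19 (Rule 11).
L19: reached.
K24: reached.
C33: reached.
L33: reached.
C28: reached.
All 5 are reached.

5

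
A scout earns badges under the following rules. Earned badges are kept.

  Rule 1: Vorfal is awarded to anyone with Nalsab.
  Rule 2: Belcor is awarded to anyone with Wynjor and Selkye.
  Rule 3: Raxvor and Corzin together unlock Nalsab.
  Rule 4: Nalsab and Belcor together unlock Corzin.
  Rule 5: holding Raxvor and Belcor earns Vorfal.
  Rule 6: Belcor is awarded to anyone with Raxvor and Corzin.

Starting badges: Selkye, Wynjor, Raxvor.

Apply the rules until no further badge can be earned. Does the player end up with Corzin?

Corzin would need Nalsab and Belcor (Rule 4), but Nalsab is never earned.

No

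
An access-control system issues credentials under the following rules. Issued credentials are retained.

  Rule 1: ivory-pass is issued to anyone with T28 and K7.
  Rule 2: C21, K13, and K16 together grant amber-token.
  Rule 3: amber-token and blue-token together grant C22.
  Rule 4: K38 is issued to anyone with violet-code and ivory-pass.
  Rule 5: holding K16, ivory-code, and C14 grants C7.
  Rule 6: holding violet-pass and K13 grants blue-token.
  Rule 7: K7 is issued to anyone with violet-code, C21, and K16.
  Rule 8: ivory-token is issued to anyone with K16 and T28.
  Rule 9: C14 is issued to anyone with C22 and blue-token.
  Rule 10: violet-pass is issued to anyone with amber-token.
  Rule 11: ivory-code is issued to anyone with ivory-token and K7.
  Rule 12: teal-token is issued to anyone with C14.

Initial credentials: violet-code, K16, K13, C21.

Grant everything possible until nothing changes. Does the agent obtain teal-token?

Yes

Holding C21, K13, and K16 grants amber-token (Rule 2).
Holding amber-token grants violet-pass (Rule 10).
Holding violet-pass and K13 grants blue-token (Rule 6).
Holding amber-token and blue-token grants C22 (Rule 3).
Holding C22 and blue-token grants C14 (Rule 9).
Holding C14 grants teal-token (Rule 12).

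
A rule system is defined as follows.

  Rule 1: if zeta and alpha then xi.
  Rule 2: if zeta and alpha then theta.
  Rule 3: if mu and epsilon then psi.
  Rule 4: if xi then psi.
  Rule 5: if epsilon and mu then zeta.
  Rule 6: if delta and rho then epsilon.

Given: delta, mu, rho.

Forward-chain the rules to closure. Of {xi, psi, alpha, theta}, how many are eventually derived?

delta and rho hold, so epsilon follows (Rule 6).
From mu and epsilon, Rule 3 gives psi.
xi would need zeta and alpha (Rule 1), but alpha is never established.
psi: reached.
No rule produces alpha, and it is not given.
theta would need zeta and alpha (Rule 2), but alpha is never established.
Reached: psi — 1 of the 4.

1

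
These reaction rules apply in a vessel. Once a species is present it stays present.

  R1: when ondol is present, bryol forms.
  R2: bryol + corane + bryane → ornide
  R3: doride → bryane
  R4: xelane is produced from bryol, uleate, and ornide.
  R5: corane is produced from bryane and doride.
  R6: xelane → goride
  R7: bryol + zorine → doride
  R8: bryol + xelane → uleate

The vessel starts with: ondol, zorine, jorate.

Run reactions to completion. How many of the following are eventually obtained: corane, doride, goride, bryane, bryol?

ondol present → bryol forms (R1).
bryol and zorine present → doride forms (R7).
doride present → bryane forms (R3).
bryane and doride present → corane forms (R5).
corane: reached.
doride: reached.
goride would need xelane (R6), but xelane never forms.
bryane: reached.
bryol: reached.
Reached: corane, doride, bryane, and bryol — 4 of the 5.

4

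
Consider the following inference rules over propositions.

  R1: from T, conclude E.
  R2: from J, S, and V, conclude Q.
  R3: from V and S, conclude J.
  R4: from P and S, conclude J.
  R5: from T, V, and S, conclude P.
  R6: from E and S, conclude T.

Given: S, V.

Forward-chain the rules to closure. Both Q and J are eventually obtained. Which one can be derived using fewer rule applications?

J: From V and S, R3 gives J. [1 rule application]
Q: From V and S, R3 gives J. From J, S, and V, R2 gives Q. [2 rule applications]
J needs fewer.

J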